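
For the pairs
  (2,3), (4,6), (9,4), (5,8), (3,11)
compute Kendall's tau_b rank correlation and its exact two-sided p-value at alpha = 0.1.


Step 1: Enumerate the 10 unordered pairs (i,j) with i<j and classify each by sign(x_j-x_i) * sign(y_j-y_i).
  (1,2):dx=+2,dy=+3->C; (1,3):dx=+7,dy=+1->C; (1,4):dx=+3,dy=+5->C; (1,5):dx=+1,dy=+8->C
  (2,3):dx=+5,dy=-2->D; (2,4):dx=+1,dy=+2->C; (2,5):dx=-1,dy=+5->D; (3,4):dx=-4,dy=+4->D
  (3,5):dx=-6,dy=+7->D; (4,5):dx=-2,dy=+3->D
Step 2: C = 5, D = 5, total pairs = 10.
Step 3: tau = (C - D)/(n(n-1)/2) = (5 - 5)/10 = 0.000000.
Step 4: Exact two-sided p-value (enumerate n! = 120 permutations of y under H0): p = 1.000000.
Step 5: alpha = 0.1. fail to reject H0.

tau_b = 0.0000 (C=5, D=5), p = 1.000000, fail to reject H0.


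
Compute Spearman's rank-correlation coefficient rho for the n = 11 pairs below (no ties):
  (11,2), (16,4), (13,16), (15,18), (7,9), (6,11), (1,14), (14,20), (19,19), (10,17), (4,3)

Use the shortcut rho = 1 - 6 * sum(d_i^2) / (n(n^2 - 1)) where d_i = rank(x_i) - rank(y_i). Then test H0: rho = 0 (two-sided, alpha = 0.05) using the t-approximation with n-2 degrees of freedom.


Step 1: Rank x and y separately (midranks; no ties here).
rank(x): 11->6, 16->10, 13->7, 15->9, 7->4, 6->3, 1->1, 14->8, 19->11, 10->5, 4->2
rank(y): 2->1, 4->3, 16->7, 18->9, 9->4, 11->5, 14->6, 20->11, 19->10, 17->8, 3->2
Step 2: d_i = R_x(i) - R_y(i); compute d_i^2.
  (6-1)^2=25, (10-3)^2=49, (7-7)^2=0, (9-9)^2=0, (4-4)^2=0, (3-5)^2=4, (1-6)^2=25, (8-11)^2=9, (11-10)^2=1, (5-8)^2=9, (2-2)^2=0
sum(d^2) = 122.
Step 3: rho = 1 - 6*122 / (11*(11^2 - 1)) = 1 - 732/1320 = 0.445455.
Step 4: Under H0, t = rho * sqrt((n-2)/(1-rho^2)) = 1.4926 ~ t(9).
Step 5: Two-sided p-value from the t-distribution with 9 df = 0.169733.
Step 6: alpha = 0.05. fail to reject H0.

rho = 0.4455, p = 0.169733, fail to reject H0 at alpha = 0.05.


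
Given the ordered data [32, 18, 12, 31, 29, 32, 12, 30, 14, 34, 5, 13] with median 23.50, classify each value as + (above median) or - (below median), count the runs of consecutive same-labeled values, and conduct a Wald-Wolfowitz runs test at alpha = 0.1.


Step 1: Compute median = 23.50; label A = above, B = below.
Labels in order: ABBAAABABABB  (n_A = 6, n_B = 6)
Step 2: Count runs R = 8.
Step 3: Under H0 (random ordering), E[R] = 2*n_A*n_B/(n_A+n_B) + 1 = 2*6*6/12 + 1 = 7.0000.
        Var[R] = 2*n_A*n_B*(2*n_A*n_B - n_A - n_B) / ((n_A+n_B)^2 * (n_A+n_B-1)) = 4320/1584 = 2.7273.
        SD[R] = 1.6514.
Step 4: Continuity-corrected z = (R - 0.5 - E[R]) / SD[R] = (8 - 0.5 - 7.0000) / 1.6514 = 0.3028.
Step 5: Two-sided p-value via normal approximation = 2*(1 - Phi(|z|)) = 0.762069.
Step 6: alpha = 0.1. fail to reject H0.

R = 8, z = 0.3028, p = 0.762069, fail to reject H0.


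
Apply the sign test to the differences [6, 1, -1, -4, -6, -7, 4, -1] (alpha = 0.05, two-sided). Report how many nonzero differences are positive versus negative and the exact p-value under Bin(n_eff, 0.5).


Step 1: Discard zero differences. Original n = 8; n_eff = number of nonzero differences = 8.
Nonzero differences (with sign): +6, +1, -1, -4, -6, -7, +4, -1
Step 2: Count signs: positive = 3, negative = 5.
Step 3: Under H0: P(positive) = 0.5, so the number of positives S ~ Bin(8, 0.5).
Step 4: Two-sided exact p-value = sum of Bin(8,0.5) probabilities at or below the observed probability = 0.726562.
Step 5: alpha = 0.05. fail to reject H0.

n_eff = 8, pos = 3, neg = 5, p = 0.726562, fail to reject H0.


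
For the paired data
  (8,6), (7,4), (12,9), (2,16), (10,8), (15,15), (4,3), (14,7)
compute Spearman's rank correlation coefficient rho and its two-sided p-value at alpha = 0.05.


Step 1: Rank x and y separately (midranks; no ties here).
rank(x): 8->4, 7->3, 12->6, 2->1, 10->5, 15->8, 4->2, 14->7
rank(y): 6->3, 4->2, 9->6, 16->8, 8->5, 15->7, 3->1, 7->4
Step 2: d_i = R_x(i) - R_y(i); compute d_i^2.
  (4-3)^2=1, (3-2)^2=1, (6-6)^2=0, (1-8)^2=49, (5-5)^2=0, (8-7)^2=1, (2-1)^2=1, (7-4)^2=9
sum(d^2) = 62.
Step 3: rho = 1 - 6*62 / (8*(8^2 - 1)) = 1 - 372/504 = 0.261905.
Step 4: Under H0, t = rho * sqrt((n-2)/(1-rho^2)) = 0.6647 ~ t(6).
Step 5: Two-sided p-value from the t-distribution with 6 df = 0.530923.
Step 6: alpha = 0.05. fail to reject H0.

rho = 0.2619, p = 0.530923, fail to reject H0 at alpha = 0.05.


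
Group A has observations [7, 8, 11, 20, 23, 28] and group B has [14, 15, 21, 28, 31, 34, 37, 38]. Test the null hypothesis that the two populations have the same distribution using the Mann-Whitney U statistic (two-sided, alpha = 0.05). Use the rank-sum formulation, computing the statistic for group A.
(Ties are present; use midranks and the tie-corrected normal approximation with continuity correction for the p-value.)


Step 1: Combine and sort all 14 observations; assign midranks.
sorted (value, group): (7,X), (8,X), (11,X), (14,Y), (15,Y), (20,X), (21,Y), (23,X), (28,X), (28,Y), (31,Y), (34,Y), (37,Y), (38,Y)
ranks: 7->1, 8->2, 11->3, 14->4, 15->5, 20->6, 21->7, 23->8, 28->9.5, 28->9.5, 31->11, 34->12, 37->13, 38->14
Step 2: Rank sum for X: R1 = 1 + 2 + 3 + 6 + 8 + 9.5 = 29.5.
Step 3: U_X = R1 - n1(n1+1)/2 = 29.5 - 6*7/2 = 29.5 - 21 = 8.5.
       U_Y = n1*n2 - U_X = 48 - 8.5 = 39.5.
Step 4: Ties are present, so use the tie-corrected normal approximation (with continuity correction) for the p-value.
Step 5: p-value = 0.052547; compare to alpha = 0.05. fail to reject H0.

U_X = 8.5, p = 0.052547, fail to reject H0 at alpha = 0.05.


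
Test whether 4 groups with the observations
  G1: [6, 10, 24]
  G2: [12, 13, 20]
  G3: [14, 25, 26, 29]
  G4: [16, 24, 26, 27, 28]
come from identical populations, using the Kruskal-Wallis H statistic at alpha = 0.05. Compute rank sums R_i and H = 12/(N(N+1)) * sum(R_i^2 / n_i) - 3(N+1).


Step 1: Combine all N = 15 observations and assign midranks.
sorted (value, group, rank): (6,G1,1), (10,G1,2), (12,G2,3), (13,G2,4), (14,G3,5), (16,G4,6), (20,G2,7), (24,G1,8.5), (24,G4,8.5), (25,G3,10), (26,G3,11.5), (26,G4,11.5), (27,G4,13), (28,G4,14), (29,G3,15)
Step 2: Sum ranks within each group.
R_1 = 11.5 (n_1 = 3)
R_2 = 14 (n_2 = 3)
R_3 = 41.5 (n_3 = 4)
R_4 = 53 (n_4 = 5)
Step 3: H = 12/(N(N+1)) * sum(R_i^2/n_i) - 3(N+1)
     = 12/(15*16) * (11.5^2/3 + 14^2/3 + 41.5^2/4 + 53^2/5) - 3*16
     = 0.050000 * 1101.78 - 48
     = 7.088958.
Step 4: Ties present; correction factor C = 1 - 12/(15^3 - 15) = 0.996429. Corrected H = 7.088958 / 0.996429 = 7.114367.
Step 5: Under H0, H ~ chi^2(3); p-value = 0.068340.
Step 6: alpha = 0.05. fail to reject H0.

H = 7.1144, df = 3, p = 0.068340, fail to reject H0.


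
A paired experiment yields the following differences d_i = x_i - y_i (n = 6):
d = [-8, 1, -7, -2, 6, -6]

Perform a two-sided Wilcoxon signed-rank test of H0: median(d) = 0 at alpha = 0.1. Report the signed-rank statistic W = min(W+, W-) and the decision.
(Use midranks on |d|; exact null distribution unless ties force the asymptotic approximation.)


Step 1: Drop any zero differences (none here) and take |d_i|.
|d| = [8, 1, 7, 2, 6, 6]
Step 2: Midrank |d_i| (ties get averaged ranks).
ranks: |8|->6, |1|->1, |7|->5, |2|->2, |6|->3.5, |6|->3.5
Step 3: Attach original signs; sum ranks with positive sign and with negative sign.
W+ = 1 + 3.5 = 4.5
W- = 6 + 5 + 2 + 3.5 = 16.5
(Check: W+ + W- = 21 should equal n(n+1)/2 = 21.)
Step 4: Test statistic W = min(W+, W-) = 4.5.
Step 5: Ties in |d|, so use the tie-corrected normal approximation.
        E[W] = n(n+1)/4 = 6*7/4 = 10.5.
        Tie groups: |d|=6 (t=2); sum(t^3 - t) = 6.
        Var[W] = n(n+1)(2n+1)/24 - sum(t^3-t)/48 = 546/24 - 6/48 = 22.625.
        z = (W - E[W]) / sqrt(Var[W]) = (4.5 - 10.5) / 4.7566 = -1.2614.
        Two-sided p = 2*Phi(z) = 0.207160.
Step 6: alpha = 0.1. fail to reject H0.

W+ = 4.5, W- = 16.5, W = min = 4.5, p = 0.207160, fail to reject H0.


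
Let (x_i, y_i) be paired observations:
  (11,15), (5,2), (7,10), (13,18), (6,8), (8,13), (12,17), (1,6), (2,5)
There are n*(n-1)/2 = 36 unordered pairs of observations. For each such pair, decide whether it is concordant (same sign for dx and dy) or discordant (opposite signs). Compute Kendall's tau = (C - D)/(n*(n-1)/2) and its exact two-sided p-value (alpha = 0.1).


Step 1: Enumerate the 36 unordered pairs (i,j) with i<j and classify each by sign(x_j-x_i) * sign(y_j-y_i).
  (1,2):dx=-6,dy=-13->C; (1,3):dx=-4,dy=-5->C; (1,4):dx=+2,dy=+3->C; (1,5):dx=-5,dy=-7->C
  (1,6):dx=-3,dy=-2->C; (1,7):dx=+1,dy=+2->C; (1,8):dx=-10,dy=-9->C; (1,9):dx=-9,dy=-10->C
  (2,3):dx=+2,dy=+8->C; (2,4):dx=+8,dy=+16->C; (2,5):dx=+1,dy=+6->C; (2,6):dx=+3,dy=+11->C
  (2,7):dx=+7,dy=+15->C; (2,8):dx=-4,dy=+4->D; (2,9):dx=-3,dy=+3->D; (3,4):dx=+6,dy=+8->C
  (3,5):dx=-1,dy=-2->C; (3,6):dx=+1,dy=+3->C; (3,7):dx=+5,dy=+7->C; (3,8):dx=-6,dy=-4->C
  (3,9):dx=-5,dy=-5->C; (4,5):dx=-7,dy=-10->C; (4,6):dx=-5,dy=-5->C; (4,7):dx=-1,dy=-1->C
  (4,8):dx=-12,dy=-12->C; (4,9):dx=-11,dy=-13->C; (5,6):dx=+2,dy=+5->C; (5,7):dx=+6,dy=+9->C
  (5,8):dx=-5,dy=-2->C; (5,9):dx=-4,dy=-3->C; (6,7):dx=+4,dy=+4->C; (6,8):dx=-7,dy=-7->C
  (6,9):dx=-6,dy=-8->C; (7,8):dx=-11,dy=-11->C; (7,9):dx=-10,dy=-12->C; (8,9):dx=+1,dy=-1->D
Step 2: C = 33, D = 3, total pairs = 36.
Step 3: tau = (C - D)/(n(n-1)/2) = (33 - 3)/36 = 0.833333.
Step 4: Exact two-sided p-value (enumerate n! = 362880 permutations of y under H0): p = 0.000854.
Step 5: alpha = 0.1. reject H0.

tau_b = 0.8333 (C=33, D=3), p = 0.000854, reject H0.


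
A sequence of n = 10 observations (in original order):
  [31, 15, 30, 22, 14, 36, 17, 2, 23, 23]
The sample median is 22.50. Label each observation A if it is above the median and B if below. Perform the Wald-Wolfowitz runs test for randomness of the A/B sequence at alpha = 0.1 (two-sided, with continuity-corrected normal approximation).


Step 1: Compute median = 22.50; label A = above, B = below.
Labels in order: ABABBABBAA  (n_A = 5, n_B = 5)
Step 2: Count runs R = 7.
Step 3: Under H0 (random ordering), E[R] = 2*n_A*n_B/(n_A+n_B) + 1 = 2*5*5/10 + 1 = 6.0000.
        Var[R] = 2*n_A*n_B*(2*n_A*n_B - n_A - n_B) / ((n_A+n_B)^2 * (n_A+n_B-1)) = 2000/900 = 2.2222.
        SD[R] = 1.4907.
Step 4: Continuity-corrected z = (R - 0.5 - E[R]) / SD[R] = (7 - 0.5 - 6.0000) / 1.4907 = 0.3354.
Step 5: Two-sided p-value via normal approximation = 2*(1 - Phi(|z|)) = 0.737316.
Step 6: alpha = 0.1. fail to reject H0.

R = 7, z = 0.3354, p = 0.737316, fail to reject H0.


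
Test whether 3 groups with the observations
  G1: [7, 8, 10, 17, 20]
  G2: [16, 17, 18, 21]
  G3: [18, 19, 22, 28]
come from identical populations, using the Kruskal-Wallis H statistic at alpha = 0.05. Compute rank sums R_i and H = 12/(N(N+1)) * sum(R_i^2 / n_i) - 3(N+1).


Step 1: Combine all N = 13 observations and assign midranks.
sorted (value, group, rank): (7,G1,1), (8,G1,2), (10,G1,3), (16,G2,4), (17,G1,5.5), (17,G2,5.5), (18,G2,7.5), (18,G3,7.5), (19,G3,9), (20,G1,10), (21,G2,11), (22,G3,12), (28,G3,13)
Step 2: Sum ranks within each group.
R_1 = 21.5 (n_1 = 5)
R_2 = 28 (n_2 = 4)
R_3 = 41.5 (n_3 = 4)
Step 3: H = 12/(N(N+1)) * sum(R_i^2/n_i) - 3(N+1)
     = 12/(13*14) * (21.5^2/5 + 28^2/4 + 41.5^2/4) - 3*14
     = 0.065934 * 719.013 - 42
     = 5.407418.
Step 4: Ties present; correction factor C = 1 - 12/(13^3 - 13) = 0.994505. Corrected H = 5.407418 / 0.994505 = 5.437293.
Step 5: Under H0, H ~ chi^2(2); p-value = 0.065964.
Step 6: alpha = 0.05. fail to reject H0.

H = 5.4373, df = 2, p = 0.065964, fail to reject H0.


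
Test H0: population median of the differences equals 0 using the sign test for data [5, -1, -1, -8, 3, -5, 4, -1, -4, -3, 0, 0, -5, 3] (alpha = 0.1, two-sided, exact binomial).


Step 1: Discard zero differences. Original n = 14; n_eff = number of nonzero differences = 12.
Nonzero differences (with sign): +5, -1, -1, -8, +3, -5, +4, -1, -4, -3, -5, +3
Step 2: Count signs: positive = 4, negative = 8.
Step 3: Under H0: P(positive) = 0.5, so the number of positives S ~ Bin(12, 0.5).
Step 4: Two-sided exact p-value = sum of Bin(12,0.5) probabilities at or below the observed probability = 0.387695.
Step 5: alpha = 0.1. fail to reject H0.

n_eff = 12, pos = 4, neg = 8, p = 0.387695, fail to reject H0.


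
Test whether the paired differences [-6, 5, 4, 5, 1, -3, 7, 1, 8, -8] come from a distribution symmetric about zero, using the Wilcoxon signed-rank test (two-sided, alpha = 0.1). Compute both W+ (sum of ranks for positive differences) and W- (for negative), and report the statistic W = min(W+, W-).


Step 1: Drop any zero differences (none here) and take |d_i|.
|d| = [6, 5, 4, 5, 1, 3, 7, 1, 8, 8]
Step 2: Midrank |d_i| (ties get averaged ranks).
ranks: |6|->7, |5|->5.5, |4|->4, |5|->5.5, |1|->1.5, |3|->3, |7|->8, |1|->1.5, |8|->9.5, |8|->9.5
Step 3: Attach original signs; sum ranks with positive sign and with negative sign.
W+ = 5.5 + 4 + 5.5 + 1.5 + 8 + 1.5 + 9.5 = 35.5
W- = 7 + 3 + 9.5 = 19.5
(Check: W+ + W- = 55 should equal n(n+1)/2 = 55.)
Step 4: Test statistic W = min(W+, W-) = 19.5.
Step 5: Ties in |d|, so use the tie-corrected normal approximation.
        E[W] = n(n+1)/4 = 10*11/4 = 27.5.
        Tie groups: |d|=1 (t=2), |d|=5 (t=2), |d|=8 (t=2); sum(t^3 - t) = 18.
        Var[W] = n(n+1)(2n+1)/24 - sum(t^3-t)/48 = 2310/24 - 18/48 = 95.875.
        z = (W - E[W]) / sqrt(Var[W]) = (19.5 - 27.5) / 9.7916 = -0.8170.
        Two-sided p = 2*Phi(z) = 0.413912.
Step 6: alpha = 0.1. fail to reject H0.

W+ = 35.5, W- = 19.5, W = min = 19.5, p = 0.413912, fail to reject H0.


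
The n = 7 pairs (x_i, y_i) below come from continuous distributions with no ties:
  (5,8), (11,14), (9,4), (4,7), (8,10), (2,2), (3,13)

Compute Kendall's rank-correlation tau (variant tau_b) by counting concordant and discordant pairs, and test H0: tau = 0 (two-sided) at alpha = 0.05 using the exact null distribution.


Step 1: Enumerate the 21 unordered pairs (i,j) with i<j and classify each by sign(x_j-x_i) * sign(y_j-y_i).
  (1,2):dx=+6,dy=+6->C; (1,3):dx=+4,dy=-4->D; (1,4):dx=-1,dy=-1->C; (1,5):dx=+3,dy=+2->C
  (1,6):dx=-3,dy=-6->C; (1,7):dx=-2,dy=+5->D; (2,3):dx=-2,dy=-10->C; (2,4):dx=-7,dy=-7->C
  (2,5):dx=-3,dy=-4->C; (2,6):dx=-9,dy=-12->C; (2,7):dx=-8,dy=-1->C; (3,4):dx=-5,dy=+3->D
  (3,5):dx=-1,dy=+6->D; (3,6):dx=-7,dy=-2->C; (3,7):dx=-6,dy=+9->D; (4,5):dx=+4,dy=+3->C
  (4,6):dx=-2,dy=-5->C; (4,7):dx=-1,dy=+6->D; (5,6):dx=-6,dy=-8->C; (5,7):dx=-5,dy=+3->D
  (6,7):dx=+1,dy=+11->C
Step 2: C = 14, D = 7, total pairs = 21.
Step 3: tau = (C - D)/(n(n-1)/2) = (14 - 7)/21 = 0.333333.
Step 4: Exact two-sided p-value (enumerate n! = 5040 permutations of y under H0): p = 0.381349.
Step 5: alpha = 0.05. fail to reject H0.

tau_b = 0.3333 (C=14, D=7), p = 0.381349, fail to reject H0.


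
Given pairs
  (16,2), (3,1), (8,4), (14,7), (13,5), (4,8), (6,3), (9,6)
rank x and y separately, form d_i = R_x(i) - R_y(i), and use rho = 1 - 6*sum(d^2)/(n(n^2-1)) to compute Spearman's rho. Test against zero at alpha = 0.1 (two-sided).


Step 1: Rank x and y separately (midranks; no ties here).
rank(x): 16->8, 3->1, 8->4, 14->7, 13->6, 4->2, 6->3, 9->5
rank(y): 2->2, 1->1, 4->4, 7->7, 5->5, 8->8, 3->3, 6->6
Step 2: d_i = R_x(i) - R_y(i); compute d_i^2.
  (8-2)^2=36, (1-1)^2=0, (4-4)^2=0, (7-7)^2=0, (6-5)^2=1, (2-8)^2=36, (3-3)^2=0, (5-6)^2=1
sum(d^2) = 74.
Step 3: rho = 1 - 6*74 / (8*(8^2 - 1)) = 1 - 444/504 = 0.119048.
Step 4: Under H0, t = rho * sqrt((n-2)/(1-rho^2)) = 0.2937 ~ t(6).
Step 5: Two-sided p-value from the t-distribution with 6 df = 0.778886.
Step 6: alpha = 0.1. fail to reject H0.

rho = 0.1190, p = 0.778886, fail to reject H0 at alpha = 0.1.


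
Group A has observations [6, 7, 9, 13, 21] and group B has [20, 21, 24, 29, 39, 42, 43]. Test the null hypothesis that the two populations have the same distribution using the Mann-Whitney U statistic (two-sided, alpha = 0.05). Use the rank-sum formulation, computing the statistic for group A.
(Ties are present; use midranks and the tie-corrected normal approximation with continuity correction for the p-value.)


Step 1: Combine and sort all 12 observations; assign midranks.
sorted (value, group): (6,X), (7,X), (9,X), (13,X), (20,Y), (21,X), (21,Y), (24,Y), (29,Y), (39,Y), (42,Y), (43,Y)
ranks: 6->1, 7->2, 9->3, 13->4, 20->5, 21->6.5, 21->6.5, 24->8, 29->9, 39->10, 42->11, 43->12
Step 2: Rank sum for X: R1 = 1 + 2 + 3 + 4 + 6.5 = 16.5.
Step 3: U_X = R1 - n1(n1+1)/2 = 16.5 - 5*6/2 = 16.5 - 15 = 1.5.
       U_Y = n1*n2 - U_X = 35 - 1.5 = 33.5.
Step 4: Ties are present, so use the tie-corrected normal approximation (with continuity correction) for the p-value.
Step 5: p-value = 0.011682; compare to alpha = 0.05. reject H0.

U_X = 1.5, p = 0.011682, reject H0 at alpha = 0.05.


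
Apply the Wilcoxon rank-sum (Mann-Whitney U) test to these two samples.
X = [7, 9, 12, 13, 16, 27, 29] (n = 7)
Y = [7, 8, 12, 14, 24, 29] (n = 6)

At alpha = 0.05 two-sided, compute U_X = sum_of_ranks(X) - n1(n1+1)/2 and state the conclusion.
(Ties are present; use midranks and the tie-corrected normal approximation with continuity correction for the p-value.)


Step 1: Combine and sort all 13 observations; assign midranks.
sorted (value, group): (7,X), (7,Y), (8,Y), (9,X), (12,X), (12,Y), (13,X), (14,Y), (16,X), (24,Y), (27,X), (29,X), (29,Y)
ranks: 7->1.5, 7->1.5, 8->3, 9->4, 12->5.5, 12->5.5, 13->7, 14->8, 16->9, 24->10, 27->11, 29->12.5, 29->12.5
Step 2: Rank sum for X: R1 = 1.5 + 4 + 5.5 + 7 + 9 + 11 + 12.5 = 50.5.
Step 3: U_X = R1 - n1(n1+1)/2 = 50.5 - 7*8/2 = 50.5 - 28 = 22.5.
       U_Y = n1*n2 - U_X = 42 - 22.5 = 19.5.
Step 4: Ties are present, so use the tie-corrected normal approximation (with continuity correction) for the p-value.
Step 5: p-value = 0.885935; compare to alpha = 0.05. fail to reject H0.

U_X = 22.5, p = 0.885935, fail to reject H0 at alpha = 0.05.


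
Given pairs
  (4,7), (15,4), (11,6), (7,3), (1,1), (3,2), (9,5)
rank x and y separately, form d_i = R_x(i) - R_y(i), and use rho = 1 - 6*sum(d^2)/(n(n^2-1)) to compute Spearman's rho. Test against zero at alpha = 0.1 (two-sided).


Step 1: Rank x and y separately (midranks; no ties here).
rank(x): 4->3, 15->7, 11->6, 7->4, 1->1, 3->2, 9->5
rank(y): 7->7, 4->4, 6->6, 3->3, 1->1, 2->2, 5->5
Step 2: d_i = R_x(i) - R_y(i); compute d_i^2.
  (3-7)^2=16, (7-4)^2=9, (6-6)^2=0, (4-3)^2=1, (1-1)^2=0, (2-2)^2=0, (5-5)^2=0
sum(d^2) = 26.
Step 3: rho = 1 - 6*26 / (7*(7^2 - 1)) = 1 - 156/336 = 0.535714.
Step 4: Under H0, t = rho * sqrt((n-2)/(1-rho^2)) = 1.4186 ~ t(5).
Step 5: Two-sided p-value from the t-distribution with 5 df = 0.215217.
Step 6: alpha = 0.1. fail to reject H0.

rho = 0.5357, p = 0.215217, fail to reject H0 at alpha = 0.1.


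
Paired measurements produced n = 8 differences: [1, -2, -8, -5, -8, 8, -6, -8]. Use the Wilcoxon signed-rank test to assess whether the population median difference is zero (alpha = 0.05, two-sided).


Step 1: Drop any zero differences (none here) and take |d_i|.
|d| = [1, 2, 8, 5, 8, 8, 6, 8]
Step 2: Midrank |d_i| (ties get averaged ranks).
ranks: |1|->1, |2|->2, |8|->6.5, |5|->3, |8|->6.5, |8|->6.5, |6|->4, |8|->6.5
Step 3: Attach original signs; sum ranks with positive sign and with negative sign.
W+ = 1 + 6.5 = 7.5
W- = 2 + 6.5 + 3 + 6.5 + 4 + 6.5 = 28.5
(Check: W+ + W- = 36 should equal n(n+1)/2 = 36.)
Step 4: Test statistic W = min(W+, W-) = 7.5.
Step 5: Ties in |d|, so use the tie-corrected normal approximation.
        E[W] = n(n+1)/4 = 8*9/4 = 18.
        Tie groups: |d|=8 (t=4); sum(t^3 - t) = 60.
        Var[W] = n(n+1)(2n+1)/24 - sum(t^3-t)/48 = 1224/24 - 60/48 = 49.75.
        z = (W - E[W]) / sqrt(Var[W]) = (7.5 - 18) / 7.0534 = -1.4887.
        Two-sided p = 2*Phi(z) = 0.136579.
Step 6: alpha = 0.05. fail to reject H0.

W+ = 7.5, W- = 28.5, W = min = 7.5, p = 0.136579, fail to reject H0.


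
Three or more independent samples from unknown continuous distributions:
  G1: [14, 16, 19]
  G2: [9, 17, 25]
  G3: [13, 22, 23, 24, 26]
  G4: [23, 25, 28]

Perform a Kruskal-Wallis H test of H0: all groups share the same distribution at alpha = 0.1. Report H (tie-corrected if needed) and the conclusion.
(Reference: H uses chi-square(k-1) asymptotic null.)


Step 1: Combine all N = 14 observations and assign midranks.
sorted (value, group, rank): (9,G2,1), (13,G3,2), (14,G1,3), (16,G1,4), (17,G2,5), (19,G1,6), (22,G3,7), (23,G3,8.5), (23,G4,8.5), (24,G3,10), (25,G2,11.5), (25,G4,11.5), (26,G3,13), (28,G4,14)
Step 2: Sum ranks within each group.
R_1 = 13 (n_1 = 3)
R_2 = 17.5 (n_2 = 3)
R_3 = 40.5 (n_3 = 5)
R_4 = 34 (n_4 = 3)
Step 3: H = 12/(N(N+1)) * sum(R_i^2/n_i) - 3(N+1)
     = 12/(14*15) * (13^2/3 + 17.5^2/3 + 40.5^2/5 + 34^2/3) - 3*15
     = 0.057143 * 871.8 - 45
     = 4.817143.
Step 4: Ties present; correction factor C = 1 - 12/(14^3 - 14) = 0.995604. Corrected H = 4.817143 / 0.995604 = 4.838411.
Step 5: Under H0, H ~ chi^2(3); p-value = 0.184019.
Step 6: alpha = 0.1. fail to reject H0.

H = 4.8384, df = 3, p = 0.184019, fail to reject H0.


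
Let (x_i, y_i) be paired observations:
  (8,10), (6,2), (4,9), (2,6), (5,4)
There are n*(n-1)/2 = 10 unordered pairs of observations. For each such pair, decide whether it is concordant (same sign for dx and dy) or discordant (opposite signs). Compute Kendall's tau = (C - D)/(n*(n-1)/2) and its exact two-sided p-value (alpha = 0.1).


Step 1: Enumerate the 10 unordered pairs (i,j) with i<j and classify each by sign(x_j-x_i) * sign(y_j-y_i).
  (1,2):dx=-2,dy=-8->C; (1,3):dx=-4,dy=-1->C; (1,4):dx=-6,dy=-4->C; (1,5):dx=-3,dy=-6->C
  (2,3):dx=-2,dy=+7->D; (2,4):dx=-4,dy=+4->D; (2,5):dx=-1,dy=+2->D; (3,4):dx=-2,dy=-3->C
  (3,5):dx=+1,dy=-5->D; (4,5):dx=+3,dy=-2->D
Step 2: C = 5, D = 5, total pairs = 10.
Step 3: tau = (C - D)/(n(n-1)/2) = (5 - 5)/10 = 0.000000.
Step 4: Exact two-sided p-value (enumerate n! = 120 permutations of y under H0): p = 1.000000.
Step 5: alpha = 0.1. fail to reject H0.

tau_b = 0.0000 (C=5, D=5), p = 1.000000, fail to reject H0.


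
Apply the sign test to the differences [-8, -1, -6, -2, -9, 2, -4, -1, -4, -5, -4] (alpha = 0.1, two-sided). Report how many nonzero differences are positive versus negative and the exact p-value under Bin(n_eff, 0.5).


Step 1: Discard zero differences. Original n = 11; n_eff = number of nonzero differences = 11.
Nonzero differences (with sign): -8, -1, -6, -2, -9, +2, -4, -1, -4, -5, -4
Step 2: Count signs: positive = 1, negative = 10.
Step 3: Under H0: P(positive) = 0.5, so the number of positives S ~ Bin(11, 0.5).
Step 4: Two-sided exact p-value = sum of Bin(11,0.5) probabilities at or below the observed probability = 0.011719.
Step 5: alpha = 0.1. reject H0.

n_eff = 11, pos = 1, neg = 10, p = 0.011719, reject H0.


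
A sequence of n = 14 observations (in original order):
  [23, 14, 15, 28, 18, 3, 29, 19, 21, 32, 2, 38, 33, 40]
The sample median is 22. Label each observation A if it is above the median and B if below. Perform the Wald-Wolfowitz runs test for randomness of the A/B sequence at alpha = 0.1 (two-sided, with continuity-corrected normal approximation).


Step 1: Compute median = 22; label A = above, B = below.
Labels in order: ABBABBABBABAAA  (n_A = 7, n_B = 7)
Step 2: Count runs R = 9.
Step 3: Under H0 (random ordering), E[R] = 2*n_A*n_B/(n_A+n_B) + 1 = 2*7*7/14 + 1 = 8.0000.
        Var[R] = 2*n_A*n_B*(2*n_A*n_B - n_A - n_B) / ((n_A+n_B)^2 * (n_A+n_B-1)) = 8232/2548 = 3.2308.
        SD[R] = 1.7974.
Step 4: Continuity-corrected z = (R - 0.5 - E[R]) / SD[R] = (9 - 0.5 - 8.0000) / 1.7974 = 0.2782.
Step 5: Two-sided p-value via normal approximation = 2*(1 - Phi(|z|)) = 0.780879.
Step 6: alpha = 0.1. fail to reject H0.

R = 9, z = 0.2782, p = 0.780879, fail to reject H0.


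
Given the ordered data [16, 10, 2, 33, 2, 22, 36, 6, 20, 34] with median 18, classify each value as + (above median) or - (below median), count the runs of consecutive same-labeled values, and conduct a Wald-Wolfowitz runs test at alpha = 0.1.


Step 1: Compute median = 18; label A = above, B = below.
Labels in order: BBBABAABAA  (n_A = 5, n_B = 5)
Step 2: Count runs R = 6.
Step 3: Under H0 (random ordering), E[R] = 2*n_A*n_B/(n_A+n_B) + 1 = 2*5*5/10 + 1 = 6.0000.
        Var[R] = 2*n_A*n_B*(2*n_A*n_B - n_A - n_B) / ((n_A+n_B)^2 * (n_A+n_B-1)) = 2000/900 = 2.2222.
        SD[R] = 1.4907.
Step 4: R = E[R], so z = 0 with no continuity correction.
Step 5: Two-sided p-value via normal approximation = 2*(1 - Phi(|z|)) = 1.000000.
Step 6: alpha = 0.1. fail to reject H0.

R = 6, z = 0.0000, p = 1.000000, fail to reject H0.


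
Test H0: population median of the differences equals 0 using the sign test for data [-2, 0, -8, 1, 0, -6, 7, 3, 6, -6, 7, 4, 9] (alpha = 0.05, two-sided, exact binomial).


Step 1: Discard zero differences. Original n = 13; n_eff = number of nonzero differences = 11.
Nonzero differences (with sign): -2, -8, +1, -6, +7, +3, +6, -6, +7, +4, +9
Step 2: Count signs: positive = 7, negative = 4.
Step 3: Under H0: P(positive) = 0.5, so the number of positives S ~ Bin(11, 0.5).
Step 4: Two-sided exact p-value = sum of Bin(11,0.5) probabilities at or below the observed probability = 0.548828.
Step 5: alpha = 0.05. fail to reject H0.

n_eff = 11, pos = 7, neg = 4, p = 0.548828, fail to reject H0.


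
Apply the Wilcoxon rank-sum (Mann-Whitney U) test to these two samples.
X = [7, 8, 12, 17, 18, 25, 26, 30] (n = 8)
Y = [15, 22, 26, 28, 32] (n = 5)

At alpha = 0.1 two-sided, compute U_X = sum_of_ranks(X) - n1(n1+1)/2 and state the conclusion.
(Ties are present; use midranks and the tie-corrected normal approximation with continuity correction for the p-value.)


Step 1: Combine and sort all 13 observations; assign midranks.
sorted (value, group): (7,X), (8,X), (12,X), (15,Y), (17,X), (18,X), (22,Y), (25,X), (26,X), (26,Y), (28,Y), (30,X), (32,Y)
ranks: 7->1, 8->2, 12->3, 15->4, 17->5, 18->6, 22->7, 25->8, 26->9.5, 26->9.5, 28->11, 30->12, 32->13
Step 2: Rank sum for X: R1 = 1 + 2 + 3 + 5 + 6 + 8 + 9.5 + 12 = 46.5.
Step 3: U_X = R1 - n1(n1+1)/2 = 46.5 - 8*9/2 = 46.5 - 36 = 10.5.
       U_Y = n1*n2 - U_X = 40 - 10.5 = 29.5.
Step 4: Ties are present, so use the tie-corrected normal approximation (with continuity correction) for the p-value.
Step 5: p-value = 0.187076; compare to alpha = 0.1. fail to reject H0.

U_X = 10.5, p = 0.187076, fail to reject H0 at alpha = 0.1.


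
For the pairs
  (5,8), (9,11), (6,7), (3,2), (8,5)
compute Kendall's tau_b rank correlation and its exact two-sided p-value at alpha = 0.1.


Step 1: Enumerate the 10 unordered pairs (i,j) with i<j and classify each by sign(x_j-x_i) * sign(y_j-y_i).
  (1,2):dx=+4,dy=+3->C; (1,3):dx=+1,dy=-1->D; (1,4):dx=-2,dy=-6->C; (1,5):dx=+3,dy=-3->D
  (2,3):dx=-3,dy=-4->C; (2,4):dx=-6,dy=-9->C; (2,5):dx=-1,dy=-6->C; (3,4):dx=-3,dy=-5->C
  (3,5):dx=+2,dy=-2->D; (4,5):dx=+5,dy=+3->C
Step 2: C = 7, D = 3, total pairs = 10.
Step 3: tau = (C - D)/(n(n-1)/2) = (7 - 3)/10 = 0.400000.
Step 4: Exact two-sided p-value (enumerate n! = 120 permutations of y under H0): p = 0.483333.
Step 5: alpha = 0.1. fail to reject H0.

tau_b = 0.4000 (C=7, D=3), p = 0.483333, fail to reject H0.


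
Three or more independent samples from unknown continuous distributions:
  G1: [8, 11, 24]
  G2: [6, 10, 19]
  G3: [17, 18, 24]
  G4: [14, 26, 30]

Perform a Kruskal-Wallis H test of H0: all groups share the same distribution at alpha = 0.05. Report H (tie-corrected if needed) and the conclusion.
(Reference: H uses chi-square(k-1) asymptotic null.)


Step 1: Combine all N = 12 observations and assign midranks.
sorted (value, group, rank): (6,G2,1), (8,G1,2), (10,G2,3), (11,G1,4), (14,G4,5), (17,G3,6), (18,G3,7), (19,G2,8), (24,G1,9.5), (24,G3,9.5), (26,G4,11), (30,G4,12)
Step 2: Sum ranks within each group.
R_1 = 15.5 (n_1 = 3)
R_2 = 12 (n_2 = 3)
R_3 = 22.5 (n_3 = 3)
R_4 = 28 (n_4 = 3)
Step 3: H = 12/(N(N+1)) * sum(R_i^2/n_i) - 3(N+1)
     = 12/(12*13) * (15.5^2/3 + 12^2/3 + 22.5^2/3 + 28^2/3) - 3*13
     = 0.076923 * 558.167 - 39
     = 3.935897.
Step 4: Ties present; correction factor C = 1 - 6/(12^3 - 12) = 0.996503. Corrected H = 3.935897 / 0.996503 = 3.949708.
Step 5: Under H0, H ~ chi^2(3); p-value = 0.266946.
Step 6: alpha = 0.05. fail to reject H0.

H = 3.9497, df = 3, p = 0.266946, fail to reject H0.


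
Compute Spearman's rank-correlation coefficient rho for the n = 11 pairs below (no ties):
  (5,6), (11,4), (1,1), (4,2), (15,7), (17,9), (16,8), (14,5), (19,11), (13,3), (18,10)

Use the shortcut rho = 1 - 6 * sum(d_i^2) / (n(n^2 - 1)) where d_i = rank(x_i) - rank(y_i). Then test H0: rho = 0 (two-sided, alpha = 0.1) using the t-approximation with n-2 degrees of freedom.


Step 1: Rank x and y separately (midranks; no ties here).
rank(x): 5->3, 11->4, 1->1, 4->2, 15->7, 17->9, 16->8, 14->6, 19->11, 13->5, 18->10
rank(y): 6->6, 4->4, 1->1, 2->2, 7->7, 9->9, 8->8, 5->5, 11->11, 3->3, 10->10
Step 2: d_i = R_x(i) - R_y(i); compute d_i^2.
  (3-6)^2=9, (4-4)^2=0, (1-1)^2=0, (2-2)^2=0, (7-7)^2=0, (9-9)^2=0, (8-8)^2=0, (6-5)^2=1, (11-11)^2=0, (5-3)^2=4, (10-10)^2=0
sum(d^2) = 14.
Step 3: rho = 1 - 6*14 / (11*(11^2 - 1)) = 1 - 84/1320 = 0.936364.
Step 4: Under H0, t = rho * sqrt((n-2)/(1-rho^2)) = 8.0024 ~ t(9).
Step 5: Two-sided p-value from the t-distribution with 9 df = 0.000022.
Step 6: alpha = 0.1. reject H0.

rho = 0.9364, p = 0.000022, reject H0 at alpha = 0.1.


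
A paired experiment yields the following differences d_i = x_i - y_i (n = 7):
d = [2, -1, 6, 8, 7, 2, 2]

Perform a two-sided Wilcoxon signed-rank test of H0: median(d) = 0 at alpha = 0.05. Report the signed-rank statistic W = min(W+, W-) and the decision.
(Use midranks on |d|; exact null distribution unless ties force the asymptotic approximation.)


Step 1: Drop any zero differences (none here) and take |d_i|.
|d| = [2, 1, 6, 8, 7, 2, 2]
Step 2: Midrank |d_i| (ties get averaged ranks).
ranks: |2|->3, |1|->1, |6|->5, |8|->7, |7|->6, |2|->3, |2|->3
Step 3: Attach original signs; sum ranks with positive sign and with negative sign.
W+ = 3 + 5 + 7 + 6 + 3 + 3 = 27
W- = 1 = 1
(Check: W+ + W- = 28 should equal n(n+1)/2 = 28.)
Step 4: Test statistic W = min(W+, W-) = 1.
Step 5: Ties in |d|, so use the tie-corrected normal approximation.
        E[W] = n(n+1)/4 = 7*8/4 = 14.
        Tie groups: |d|=2 (t=3); sum(t^3 - t) = 24.
        Var[W] = n(n+1)(2n+1)/24 - sum(t^3-t)/48 = 840/24 - 24/48 = 34.5.
        z = (W - E[W]) / sqrt(Var[W]) = (1 - 14) / 5.8737 = -2.2133.
        Two-sided p = 2*Phi(z) = 0.026879.
Step 6: alpha = 0.05. reject H0.

W+ = 27, W- = 1, W = min = 1, p = 0.026879, reject H0.


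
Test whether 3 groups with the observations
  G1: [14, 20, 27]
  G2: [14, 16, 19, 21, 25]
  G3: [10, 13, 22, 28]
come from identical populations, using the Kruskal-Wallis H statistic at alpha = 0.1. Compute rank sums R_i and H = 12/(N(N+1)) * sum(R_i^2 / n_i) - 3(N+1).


Step 1: Combine all N = 12 observations and assign midranks.
sorted (value, group, rank): (10,G3,1), (13,G3,2), (14,G1,3.5), (14,G2,3.5), (16,G2,5), (19,G2,6), (20,G1,7), (21,G2,8), (22,G3,9), (25,G2,10), (27,G1,11), (28,G3,12)
Step 2: Sum ranks within each group.
R_1 = 21.5 (n_1 = 3)
R_2 = 32.5 (n_2 = 5)
R_3 = 24 (n_3 = 4)
Step 3: H = 12/(N(N+1)) * sum(R_i^2/n_i) - 3(N+1)
     = 12/(12*13) * (21.5^2/3 + 32.5^2/5 + 24^2/4) - 3*13
     = 0.076923 * 509.333 - 39
     = 0.179487.
Step 4: Ties present; correction factor C = 1 - 6/(12^3 - 12) = 0.996503. Corrected H = 0.179487 / 0.996503 = 0.180117.
Step 5: Under H0, H ~ chi^2(2); p-value = 0.913878.
Step 6: alpha = 0.1. fail to reject H0.

H = 0.1801, df = 2, p = 0.913878, fail to reject H0.


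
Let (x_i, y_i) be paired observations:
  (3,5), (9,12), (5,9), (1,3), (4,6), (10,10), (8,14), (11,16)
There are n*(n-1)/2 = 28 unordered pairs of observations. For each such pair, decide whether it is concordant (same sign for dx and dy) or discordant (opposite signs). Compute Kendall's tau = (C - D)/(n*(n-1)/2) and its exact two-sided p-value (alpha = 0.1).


Step 1: Enumerate the 28 unordered pairs (i,j) with i<j and classify each by sign(x_j-x_i) * sign(y_j-y_i).
  (1,2):dx=+6,dy=+7->C; (1,3):dx=+2,dy=+4->C; (1,4):dx=-2,dy=-2->C; (1,5):dx=+1,dy=+1->C
  (1,6):dx=+7,dy=+5->C; (1,7):dx=+5,dy=+9->C; (1,8):dx=+8,dy=+11->C; (2,3):dx=-4,dy=-3->C
  (2,4):dx=-8,dy=-9->C; (2,5):dx=-5,dy=-6->C; (2,6):dx=+1,dy=-2->D; (2,7):dx=-1,dy=+2->D
  (2,8):dx=+2,dy=+4->C; (3,4):dx=-4,dy=-6->C; (3,5):dx=-1,dy=-3->C; (3,6):dx=+5,dy=+1->C
  (3,7):dx=+3,dy=+5->C; (3,8):dx=+6,dy=+7->C; (4,5):dx=+3,dy=+3->C; (4,6):dx=+9,dy=+7->C
  (4,7):dx=+7,dy=+11->C; (4,8):dx=+10,dy=+13->C; (5,6):dx=+6,dy=+4->C; (5,7):dx=+4,dy=+8->C
  (5,8):dx=+7,dy=+10->C; (6,7):dx=-2,dy=+4->D; (6,8):dx=+1,dy=+6->C; (7,8):dx=+3,dy=+2->C
Step 2: C = 25, D = 3, total pairs = 28.
Step 3: tau = (C - D)/(n(n-1)/2) = (25 - 3)/28 = 0.785714.
Step 4: Exact two-sided p-value (enumerate n! = 40320 permutations of y under H0): p = 0.005506.
Step 5: alpha = 0.1. reject H0.

tau_b = 0.7857 (C=25, D=3), p = 0.005506, reject H0.


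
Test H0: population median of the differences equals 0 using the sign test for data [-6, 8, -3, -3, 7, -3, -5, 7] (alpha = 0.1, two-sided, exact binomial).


Step 1: Discard zero differences. Original n = 8; n_eff = number of nonzero differences = 8.
Nonzero differences (with sign): -6, +8, -3, -3, +7, -3, -5, +7
Step 2: Count signs: positive = 3, negative = 5.
Step 3: Under H0: P(positive) = 0.5, so the number of positives S ~ Bin(8, 0.5).
Step 4: Two-sided exact p-value = sum of Bin(8,0.5) probabilities at or below the observed probability = 0.726562.
Step 5: alpha = 0.1. fail to reject H0.

n_eff = 8, pos = 3, neg = 5, p = 0.726562, fail to reject H0.


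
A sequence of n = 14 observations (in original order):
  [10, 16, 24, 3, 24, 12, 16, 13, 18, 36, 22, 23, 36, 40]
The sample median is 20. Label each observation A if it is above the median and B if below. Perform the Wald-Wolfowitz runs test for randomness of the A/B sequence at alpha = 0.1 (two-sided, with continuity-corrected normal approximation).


Step 1: Compute median = 20; label A = above, B = below.
Labels in order: BBABABBBBAAAAA  (n_A = 7, n_B = 7)
Step 2: Count runs R = 6.
Step 3: Under H0 (random ordering), E[R] = 2*n_A*n_B/(n_A+n_B) + 1 = 2*7*7/14 + 1 = 8.0000.
        Var[R] = 2*n_A*n_B*(2*n_A*n_B - n_A - n_B) / ((n_A+n_B)^2 * (n_A+n_B-1)) = 8232/2548 = 3.2308.
        SD[R] = 1.7974.
Step 4: Continuity-corrected z = (R + 0.5 - E[R]) / SD[R] = (6 + 0.5 - 8.0000) / 1.7974 = -0.8345.
Step 5: Two-sided p-value via normal approximation = 2*(1 - Phi(|z|)) = 0.403986.
Step 6: alpha = 0.1. fail to reject H0.

R = 6, z = -0.8345, p = 0.403986, fail to reject H0.


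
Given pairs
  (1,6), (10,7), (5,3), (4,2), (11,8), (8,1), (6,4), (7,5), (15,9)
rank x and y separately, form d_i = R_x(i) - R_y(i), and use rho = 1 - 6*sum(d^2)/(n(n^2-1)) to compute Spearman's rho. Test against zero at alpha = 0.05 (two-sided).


Step 1: Rank x and y separately (midranks; no ties here).
rank(x): 1->1, 10->7, 5->3, 4->2, 11->8, 8->6, 6->4, 7->5, 15->9
rank(y): 6->6, 7->7, 3->3, 2->2, 8->8, 1->1, 4->4, 5->5, 9->9
Step 2: d_i = R_x(i) - R_y(i); compute d_i^2.
  (1-6)^2=25, (7-7)^2=0, (3-3)^2=0, (2-2)^2=0, (8-8)^2=0, (6-1)^2=25, (4-4)^2=0, (5-5)^2=0, (9-9)^2=0
sum(d^2) = 50.
Step 3: rho = 1 - 6*50 / (9*(9^2 - 1)) = 1 - 300/720 = 0.583333.
Step 4: Under H0, t = rho * sqrt((n-2)/(1-rho^2)) = 1.9001 ~ t(7).
Step 5: Two-sided p-value from the t-distribution with 7 df = 0.099186.
Step 6: alpha = 0.05. fail to reject H0.

rho = 0.5833, p = 0.099186, fail to reject H0 at alpha = 0.05.


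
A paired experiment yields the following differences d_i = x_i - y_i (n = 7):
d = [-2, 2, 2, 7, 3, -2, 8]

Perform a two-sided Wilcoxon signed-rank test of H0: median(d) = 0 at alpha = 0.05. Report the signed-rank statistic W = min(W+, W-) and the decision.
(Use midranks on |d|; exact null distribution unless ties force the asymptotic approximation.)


Step 1: Drop any zero differences (none here) and take |d_i|.
|d| = [2, 2, 2, 7, 3, 2, 8]
Step 2: Midrank |d_i| (ties get averaged ranks).
ranks: |2|->2.5, |2|->2.5, |2|->2.5, |7|->6, |3|->5, |2|->2.5, |8|->7
Step 3: Attach original signs; sum ranks with positive sign and with negative sign.
W+ = 2.5 + 2.5 + 6 + 5 + 7 = 23
W- = 2.5 + 2.5 = 5
(Check: W+ + W- = 28 should equal n(n+1)/2 = 28.)
Step 4: Test statistic W = min(W+, W-) = 5.
Step 5: Ties in |d|, so use the tie-corrected normal approximation.
        E[W] = n(n+1)/4 = 7*8/4 = 14.
        Tie groups: |d|=2 (t=4); sum(t^3 - t) = 60.
        Var[W] = n(n+1)(2n+1)/24 - sum(t^3-t)/48 = 840/24 - 60/48 = 33.75.
        z = (W - E[W]) / sqrt(Var[W]) = (5 - 14) / 5.8095 = -1.5492.
        Two-sided p = 2*Phi(z) = 0.121335.
Step 6: alpha = 0.05. fail to reject H0.

W+ = 23, W- = 5, W = min = 5, p = 0.121335, fail to reject H0.


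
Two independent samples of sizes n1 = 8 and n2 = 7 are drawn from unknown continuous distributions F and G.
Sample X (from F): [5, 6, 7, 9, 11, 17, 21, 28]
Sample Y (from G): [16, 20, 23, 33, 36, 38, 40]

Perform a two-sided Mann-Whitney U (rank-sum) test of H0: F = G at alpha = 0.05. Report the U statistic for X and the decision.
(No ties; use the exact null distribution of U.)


Step 1: Combine and sort all 15 observations; assign midranks.
sorted (value, group): (5,X), (6,X), (7,X), (9,X), (11,X), (16,Y), (17,X), (20,Y), (21,X), (23,Y), (28,X), (33,Y), (36,Y), (38,Y), (40,Y)
ranks: 5->1, 6->2, 7->3, 9->4, 11->5, 16->6, 17->7, 20->8, 21->9, 23->10, 28->11, 33->12, 36->13, 38->14, 40->15
Step 2: Rank sum for X: R1 = 1 + 2 + 3 + 4 + 5 + 7 + 9 + 11 = 42.
Step 3: U_X = R1 - n1(n1+1)/2 = 42 - 8*9/2 = 42 - 36 = 6.
       U_Y = n1*n2 - U_X = 56 - 6 = 50.
Step 4: No ties, so the exact null distribution of U (based on enumerating the C(15,8) = 6435 equally likely rank assignments) gives the two-sided p-value.
Step 5: p-value = 0.009324; compare to alpha = 0.05. reject H0.

U_X = 6, p = 0.009324, reject H0 at alpha = 0.05.


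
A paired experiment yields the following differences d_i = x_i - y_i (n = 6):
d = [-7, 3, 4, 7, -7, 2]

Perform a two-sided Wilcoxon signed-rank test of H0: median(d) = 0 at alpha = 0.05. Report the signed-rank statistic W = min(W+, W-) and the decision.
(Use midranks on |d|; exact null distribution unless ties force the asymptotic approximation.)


Step 1: Drop any zero differences (none here) and take |d_i|.
|d| = [7, 3, 4, 7, 7, 2]
Step 2: Midrank |d_i| (ties get averaged ranks).
ranks: |7|->5, |3|->2, |4|->3, |7|->5, |7|->5, |2|->1
Step 3: Attach original signs; sum ranks with positive sign and with negative sign.
W+ = 2 + 3 + 5 + 1 = 11
W- = 5 + 5 = 10
(Check: W+ + W- = 21 should equal n(n+1)/2 = 21.)
Step 4: Test statistic W = min(W+, W-) = 10.
Step 5: Ties in |d|, so use the tie-corrected normal approximation.
        E[W] = n(n+1)/4 = 6*7/4 = 10.5.
        Tie groups: |d|=7 (t=3); sum(t^3 - t) = 24.
        Var[W] = n(n+1)(2n+1)/24 - sum(t^3-t)/48 = 546/24 - 24/48 = 22.25.
        z = (W - E[W]) / sqrt(Var[W]) = (10 - 10.5) / 4.7170 = -0.1060.
        Two-sided p = 2*Phi(z) = 0.915583.
Step 6: alpha = 0.05. fail to reject H0.

W+ = 11, W- = 10, W = min = 10, p = 0.915583, fail to reject H0.


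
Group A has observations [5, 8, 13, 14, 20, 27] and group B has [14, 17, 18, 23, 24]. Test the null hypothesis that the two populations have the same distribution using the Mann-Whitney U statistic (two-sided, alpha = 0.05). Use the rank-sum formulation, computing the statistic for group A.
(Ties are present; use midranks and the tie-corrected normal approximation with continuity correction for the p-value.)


Step 1: Combine and sort all 11 observations; assign midranks.
sorted (value, group): (5,X), (8,X), (13,X), (14,X), (14,Y), (17,Y), (18,Y), (20,X), (23,Y), (24,Y), (27,X)
ranks: 5->1, 8->2, 13->3, 14->4.5, 14->4.5, 17->6, 18->7, 20->8, 23->9, 24->10, 27->11
Step 2: Rank sum for X: R1 = 1 + 2 + 3 + 4.5 + 8 + 11 = 29.5.
Step 3: U_X = R1 - n1(n1+1)/2 = 29.5 - 6*7/2 = 29.5 - 21 = 8.5.
       U_Y = n1*n2 - U_X = 30 - 8.5 = 21.5.
Step 4: Ties are present, so use the tie-corrected normal approximation (with continuity correction) for the p-value.
Step 5: p-value = 0.272229; compare to alpha = 0.05. fail to reject H0.

U_X = 8.5, p = 0.272229, fail to reject H0 at alpha = 0.05.


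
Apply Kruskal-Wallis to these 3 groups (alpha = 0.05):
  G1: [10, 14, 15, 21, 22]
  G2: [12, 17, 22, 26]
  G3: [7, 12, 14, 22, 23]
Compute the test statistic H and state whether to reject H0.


Step 1: Combine all N = 14 observations and assign midranks.
sorted (value, group, rank): (7,G3,1), (10,G1,2), (12,G2,3.5), (12,G3,3.5), (14,G1,5.5), (14,G3,5.5), (15,G1,7), (17,G2,8), (21,G1,9), (22,G1,11), (22,G2,11), (22,G3,11), (23,G3,13), (26,G2,14)
Step 2: Sum ranks within each group.
R_1 = 34.5 (n_1 = 5)
R_2 = 36.5 (n_2 = 4)
R_3 = 34 (n_3 = 5)
Step 3: H = 12/(N(N+1)) * sum(R_i^2/n_i) - 3(N+1)
     = 12/(14*15) * (34.5^2/5 + 36.5^2/4 + 34^2/5) - 3*15
     = 0.057143 * 802.312 - 45
     = 0.846429.
Step 4: Ties present; correction factor C = 1 - 36/(14^3 - 14) = 0.986813. Corrected H = 0.846429 / 0.986813 = 0.857739.
Step 5: Under H0, H ~ chi^2(2); p-value = 0.651245.
Step 6: alpha = 0.05. fail to reject H0.

H = 0.8577, df = 2, p = 0.651245, fail to reject H0.
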